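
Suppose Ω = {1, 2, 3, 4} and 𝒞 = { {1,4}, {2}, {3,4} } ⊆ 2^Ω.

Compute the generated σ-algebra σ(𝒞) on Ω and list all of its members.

σ(𝒞) (16 sets): { ∅, {1}, {2}, {3}, {4}, {1,2}, {1,3}, {1,4}, {2,3}, {2,4}, {3,4}, {1,2,3}, {1,2,4}, {1,3,4}, {2,3,4}, Ω }

Derivation:
Begin from { ∅, {2}, {1,4}, {3,4}, Ω } (that is, 𝒞 plus ∅ and Ω).
Step 1 (5 new):
  {1,2}  = ᶜ of {3,4}
  {2,3}  = ᶜ of {1,4}
  {1,2,4}  = {1,4} ∪ {2}
  {1,3,4}  = ᶜ of {2}
  {2,3,4}  = {3,4} ∪ {2}
  [10 total]
Step 2 (3 new):
  {1}  = ᶜ of {2,3,4}
  {3}  = ᶜ of {1,2,4}
  {1,2,3}  = {1,2} ∪ {2,3}
  [13 total]
Step 3 adds 2:
  {4}  = ᶜ of {1,2,3}
  {1,3}  = {3} ∪ {1}
  [15 total]
Step 4. New:
  {2,4}  = ᶜ of {1,3}
  [16 total]
Step 5: closed — nothing new.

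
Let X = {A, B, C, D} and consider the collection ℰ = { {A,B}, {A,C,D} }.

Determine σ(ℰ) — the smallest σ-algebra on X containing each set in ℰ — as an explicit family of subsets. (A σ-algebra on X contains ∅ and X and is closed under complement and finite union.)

σ(ℰ) (8 sets): { ∅, {A}, {B}, {A,B}, {C,D}, {A,C,D}, {B,C,D}, X }

Working:
Begin from { ∅, {A,B}, {A,C,D}, X } (that is, ℰ plus ∅ and X).
Pass 1: 2 new —
  {B}  = {A,C,D}ᶜ
  {C,D}  = {A,B}ᶜ
  |family| = 6
Pass 2: +1 →
  {B,C,D}  = {C,D} ∪ {B}
  |family| = 7
Pass 3: +1 →
  {A}  = {B,C,D}ᶜ
  |family| = 8
Pass 4: already closed under ᶜ and ∪.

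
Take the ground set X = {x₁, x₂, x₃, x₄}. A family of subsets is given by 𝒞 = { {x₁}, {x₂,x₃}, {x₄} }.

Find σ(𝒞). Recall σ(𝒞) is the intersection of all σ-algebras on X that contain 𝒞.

Answer: σ(𝒞) = { ∅, {x₁}, {x₄}, {x₁,x₄}, {x₂,x₃}, {x₁,x₂,x₃}, {x₂,x₃,x₄}, X }

Check:
Seed the family with 𝒞 together with ∅ and X: { ∅, {x₁}, {x₄}, {x₂,x₃}, X }.
Step 1: 3 new —
  {x₁,x₄}  = X∖{x₂,x₃}
  {x₁,x₂,x₃}  = X∖{x₄}
  {x₂,x₃,x₄}  = X∖{x₁}
  (now 8)
Step 2: stable.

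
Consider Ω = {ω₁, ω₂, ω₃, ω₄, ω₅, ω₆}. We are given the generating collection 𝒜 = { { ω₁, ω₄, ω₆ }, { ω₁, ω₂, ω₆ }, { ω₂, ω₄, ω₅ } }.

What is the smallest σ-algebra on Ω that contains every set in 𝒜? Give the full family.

σ(𝒜) = { ∅, { ω₂ }, { ω₃ }, { ω₄ }, { ω₅ }, { ω₁, ω₆ }, { ω₂, ω₃ }, { ω₂, ω₄ }, { ω₂, ω₅ }, { ω₃, ω₄ }, { ω₃, ω₅ }, { ω₄, ω₅ }, { ω₁, ω₂, ω₆ }, { ω₁, ω₃, ω₆ }, { ω₁, ω₄, ω₆ }, { ω₁, ω₅, ω₆ }, { ω₂, ω₃, ω₄ }, { ω₂, ω₃, ω₅ }, { ω₂, ω₄, ω₅ }, { ω₃, ω₄, ω₅ }, { ω₁, ω₂, ω₃, ω₆ }, { ω₁, ω₂, ω₄, ω₆ }, { ω₁, ω₂, ω₅, ω₆ }, { ω₁, ω₃, ω₄, ω₆ }, { ω₁, ω₃, ω₅, ω₆ }, { ω₁, ω₄, ω₅, ω₆ }, { ω₂, ω₃, ω₄, ω₅ }, { ω₁, ω₂, ω₃, ω₄, ω₆ }, { ω₁, ω₂, ω₃, ω₅, ω₆ }, { ω₁, ω₂, ω₄, ω₅, ω₆ }, { ω₁, ω₃, ω₄, ω₅, ω₆ }, Ω }

Trace:
Seed the family with 𝒜 together with ∅ and Ω: { ∅, { ω₁, ω₂, ω₆ }, { ω₁, ω₄, ω₆ }, { ω₂, ω₄, ω₅ }, Ω }.
Iteration 1. New:
  { ω₁, ω₃, ω₆ }  = Ω∖{ ω₂, ω₄, ω₅ }
  { ω₂, ω₃, ω₅ }  = Ω∖{ ω₁, ω₄, ω₆ }
  { ω₃, ω₄, ω₅ }  = Ω∖{ ω₁, ω₂, ω₆ }
  { ω₁, ω₂, ω₄, ω₆ }  = { ω₁, ω₂, ω₆ } ∪ { ω₁, ω₄, ω₆ }
  { ω₁, ω₂, ω₄, ω₅, ω₆ }  = { ω₁, ω₂, ω₆ } ∪ { ω₂, ω₄, ω₅ }
  |family| = 10
Iteration 2: 8 new —
  { ω₃ }  = Ω∖{ ω₁, ω₂, ω₄, ω₅, ω₆ }
  { ω₃, ω₅ }  = Ω∖{ ω₁, ω₂, ω₄, ω₆ }
  { ω₁, ω₂, ω₃, ω₆ }  = { ω₁, ω₃, ω₆ } ∪ { ω₁, ω₂, ω₆ }
  { ω₁, ω₃, ω₄, ω₆ }  = { ω₁, ω₃, ω₆ } ∪ { ω₁, ω₄, ω₆ }
  { ω₂, ω₃, ω₄, ω₅ }  = { ω₃, ω₄, ω₅ } ∪ { ω₂, ω₃, ω₅ }
  { ω₁, ω₂, ω₃, ω₄, ω₆ }  = { ω₁, ω₂, ω₄, ω₆ } ∪ { ω₁, ω₃, ω₆ }
  { ω₁, ω₂, ω₃, ω₅, ω₆ }  = { ω₁, ω₃, ω₆ } ∪ { ω₂, ω₃, ω₅ }
  { ω₁, ω₃, ω₄, ω₅, ω₆ }  = { ω₃, ω₄, ω₅ } ∪ { ω₁, ω₃, ω₆ }
  |family| = 18
Iteration 3: +7 →
  { ω₂ }  = Ω∖{ ω₁, ω₃, ω₄, ω₅, ω₆ }
  { ω₄ }  = Ω∖{ ω₁, ω₂, ω₃, ω₅, ω₆ }
  { ω₅ }  = Ω∖{ ω₁, ω₂, ω₃, ω₄, ω₆ }
  { ω₁, ω₆ }  = Ω∖{ ω₂, ω₃, ω₄, ω₅ }
  { ω₂, ω₅ }  = Ω∖{ ω₁, ω₃, ω₄, ω₆ }
  { ω₄, ω₅ }  = Ω∖{ ω₁, ω₂, ω₃, ω₆ }
  { ω₁, ω₃, ω₅, ω₆ }  = { ω₁, ω₃, ω₆ } ∪ { ω₃, ω₅ }
  |family| = 25
Iteration 4 adds 6:
  { ω₂, ω₃ }  = { ω₂ } ∪ { ω₃ }
  { ω₂, ω₄ }  = Ω∖{ ω₁, ω₃, ω₅, ω₆ }
  { ω₃, ω₄ }  = { ω₃ } ∪ { ω₄ }
  { ω₁, ω₅, ω₆ }  = { ω₁, ω₆ } ∪ { ω₅ }
  { ω₁, ω₂, ω₅, ω₆ }  = { ω₂, ω₅ } ∪ { ω₁, ω₆ }
  { ω₁, ω₄, ω₅, ω₆ }  = { ω₁, ω₆ } ∪ { ω₄, ω₅ }
  |family| = 31
Iteration 5 (1 new):
  { ω₂, ω₃, ω₄ }  = Ω∖{ ω₁, ω₅, ω₆ }
  |family| = 32
Iteration 6 adds nothing — fixpoint reached.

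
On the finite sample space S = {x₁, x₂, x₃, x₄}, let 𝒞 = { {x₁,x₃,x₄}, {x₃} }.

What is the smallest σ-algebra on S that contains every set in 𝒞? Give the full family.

Take S₀ = 𝒞 ∪ {∅, S} = { ∅, {x₃}, {x₁,x₃,x₄}, S }.
Pass 1: +2 →
  {x₂}  = ᶜ of {x₁,x₃,x₄}
  {x₁,x₂,x₄}  = ᶜ of {x₃}
  [6 total]
Pass 2 (1 new):
  {x₂,x₃}  = {x₃} ∪ {x₂}
  [7 total]
Pass 3 adds 1:
  {x₁,x₄}  = ᶜ of {x₂,x₃}
  [8 total]
Pass 4: no new sets; the family is a σ-algebra.

|σ(𝒞)| = 8.  σ(𝒞) = { ∅, {x₂}, {x₃}, {x₁,x₄}, {x₂,x₃}, {x₁,x₂,x₄}, {x₁,x₃,x₄}, S }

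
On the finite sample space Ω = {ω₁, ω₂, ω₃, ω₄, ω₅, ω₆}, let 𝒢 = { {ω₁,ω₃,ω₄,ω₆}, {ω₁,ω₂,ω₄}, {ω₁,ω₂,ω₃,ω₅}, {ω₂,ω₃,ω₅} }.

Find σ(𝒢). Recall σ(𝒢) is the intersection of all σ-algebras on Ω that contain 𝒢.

Start: 𝒢 ∪ {∅, Ω} = { ∅, {ω₁,ω₂,ω₄}, {ω₂,ω₃,ω₅}, {ω₁,ω₂,ω₃,ω₅}, {ω₁,ω₃,ω₄,ω₆}, Ω }.
Step 1 (6 new):
  {ω₂,ω₅}  = complement {ω₁,ω₃,ω₄,ω₆}
  {ω₄,ω₆}  = complement {ω₁,ω₂,ω₃,ω₅}
  {ω₁,ω₄,ω₆}  = complement {ω₂,ω₃,ω₅}
  {ω₃,ω₅,ω₆}  = complement {ω₁,ω₂,ω₄}
  {ω₁,ω₂,ω₃,ω₄,ω₅}  = {ω₂,ω₃,ω₅} ∪ {ω₁,ω₂,ω₄}
  {ω₁,ω₂,ω₃,ω₄,ω₆}  = {ω₁,ω₃,ω₄,ω₆} ∪ {ω₁,ω₂,ω₄}
  — 12 sets.
Step 2 adds 11:
  {ω₅}  = complement {ω₁,ω₂,ω₃,ω₄,ω₆}
  {ω₆}  = complement {ω₁,ω₂,ω₃,ω₄,ω₅}
  {ω₁,ω₂,ω₄,ω₅}  = {ω₂,ω₅} ∪ {ω₁,ω₂,ω₄}
  {ω₁,ω₂,ω₄,ω₆}  = {ω₁,ω₄,ω₆} ∪ {ω₁,ω₂,ω₄}
  {ω₂,ω₃,ω₅,ω₆}  = {ω₂,ω₅} ∪ {ω₃,ω₅,ω₆}
  {ω₂,ω₄,ω₅,ω₆}  = {ω₂,ω₅} ∪ {ω₄,ω₆}
  {ω₃,ω₄,ω₅,ω₆}  = {ω₃,ω₅,ω₆} ∪ {ω₄,ω₆}
  {ω₁,ω₂,ω₃,ω₅,ω₆}  = {ω₃,ω₅,ω₆} ∪ {ω₁,ω₂,ω₃,ω₅}
  {ω₁,ω₂,ω₄,ω₅,ω₆}  = {ω₂,ω₅} ∪ {ω₁,ω₄,ω₆}
  {ω₁,ω₃,ω₄,ω₅,ω₆}  = {ω₁,ω₄,ω₆} ∪ {ω₃,ω₅,ω₆}
  {ω₂,ω₃,ω₄,ω₅,ω₆}  = {ω₂,ω₃,ω₅} ∪ {ω₄,ω₆}
  — 23 sets.
Step 3. New:
  {ω₁}  = complement {ω₂,ω₃,ω₄,ω₅,ω₆}
  {ω₂}  = complement {ω₁,ω₃,ω₄,ω₅,ω₆}
  {ω₃}  = complement {ω₁,ω₂,ω₄,ω₅,ω₆}
  {ω₄}  = complement {ω₁,ω₂,ω₃,ω₅,ω₆}
  {ω₁,ω₂}  = complement {ω₃,ω₄,ω₅,ω₆}
  {ω₁,ω₃}  = complement {ω₂,ω₄,ω₅,ω₆}
  {ω₁,ω₄}  = complement {ω₂,ω₃,ω₅,ω₆}
  {ω₃,ω₅}  = complement {ω₁,ω₂,ω₄,ω₆}
  {ω₃,ω₆}  = complement {ω₁,ω₂,ω₄,ω₅}
  {ω₅,ω₆}  = {ω₆} ∪ {ω₅}
  {ω₂,ω₅,ω₆}  = {ω₂,ω₅} ∪ {ω₆}
  {ω₄,ω₅,ω₆}  = {ω₄,ω₆} ∪ {ω₅}
  {ω₁,ω₄,ω₅,ω₆}  = {ω₁,ω₄,ω₆} ∪ {ω₅}
  — 36 sets.
Step 4: 26 new —
  {ω₁,ω₅}  = {ω₁} ∪ {ω₅}
  {ω₁,ω₆}  = {ω₁} ∪ {ω₆}
  {ω₂,ω₃}  = complement {ω₁,ω₄,ω₅,ω₆}
  {ω₂,ω₄}  = {ω₂} ∪ {ω₄}
  {ω₂,ω₆}  = {ω₂} ∪ {ω₆}
  {ω₃,ω₄}  = {ω₃} ∪ {ω₄}
  {ω₄,ω₅}  = {ω₅} ∪ {ω₄}
  {ω₁,ω₂,ω₃}  = complement {ω₄,ω₅,ω₆}
  {ω₁,ω₂,ω₅}  = {ω₂,ω₅} ∪ {ω₁,ω₂}
  {ω₁,ω₂,ω₆}  = {ω₁,ω₂} ∪ {ω₆}
  {ω₁,ω₃,ω₄}  = complement {ω₂,ω₅,ω₆}
  {ω₁,ω₃,ω₅}  = {ω₁} ∪ {ω₃,ω₅}
  {ω₁,ω₃,ω₆}  = {ω₁} ∪ {ω₃,ω₆}
  {ω₁,ω₄,ω₅}  = {ω₅} ∪ {ω₁,ω₄}
  {ω₁,ω₅,ω₆}  = {ω₅,ω₆} ∪ {ω₁}
  {ω₂,ω₃,ω₆}  = {ω₂} ∪ {ω₃,ω₆}
  {ω₂,ω₄,ω₅}  = {ω₂,ω₅} ∪ {ω₄}
  {ω₂,ω₄,ω₆}  = {ω₂} ∪ {ω₄,ω₆}
  {ω₃,ω₄,ω₅}  = {ω₄} ∪ {ω₃,ω₅}
  {ω₃,ω₄,ω₆}  = {ω₃} ∪ {ω₄,ω₆}
  {ω₁,ω₂,ω₃,ω₄}  = complement {ω₅,ω₆}
  {ω₁,ω₂,ω₃,ω₆}  = {ω₁,ω₂} ∪ {ω₃,ω₆}
  {ω₁,ω₂,ω₅,ω₆}  = {ω₅,ω₆} ∪ {ω₁,ω₂}
  {ω₁,ω₃,ω₄,ω₅}  = {ω₁,ω₄} ∪ {ω₃,ω₅}
  {ω₁,ω₃,ω₅,ω₆}  = {ω₅,ω₆} ∪ {ω₁,ω₃}
  {ω₂,ω₃,ω₄,ω₅}  = {ω₂,ω₃,ω₅} ∪ {ω₄}
  — 62 sets.
Step 5. New:
  {ω₂,ω₃,ω₄}  = complement {ω₁,ω₅,ω₆}
  {ω₂,ω₃,ω₄,ω₆}  = complement {ω₁,ω₅}
  — 64 sets.
After Step 6 the family is unchanged; done.

Therefore σ(𝒢) = { ∅, {ω₁}, {ω₂}, {ω₃}, {ω₄}, {ω₅}, {ω₆}, {ω₁,ω₂}, {ω₁,ω₃}, {ω₁,ω₄}, {ω₁,ω₅}, {ω₁,ω₆}, {ω₂,ω₃}, {ω₂,ω₄}, {ω₂,ω₅}, {ω₂,ω₆}, {ω₃,ω₄}, {ω₃,ω₅}, {ω₃,ω₆}, {ω₄,ω₅}, {ω₄,ω₆}, {ω₅,ω₆}, {ω₁,ω₂,ω₃}, {ω₁,ω₂,ω₄}, {ω₁,ω₂,ω₅}, {ω₁,ω₂,ω₆}, {ω₁,ω₃,ω₄}, {ω₁,ω₃,ω₅}, {ω₁,ω₃,ω₆}, {ω₁,ω₄,ω₅}, {ω₁,ω₄,ω₆}, {ω₁,ω₅,ω₆}, {ω₂,ω₃,ω₄}, {ω₂,ω₃,ω₅}, {ω₂,ω₃,ω₆}, {ω₂,ω₄,ω₅}, {ω₂,ω₄,ω₆}, {ω₂,ω₅,ω₆}, {ω₃,ω₄,ω₅}, {ω₃,ω₄,ω₆}, {ω₃,ω₅,ω₆}, {ω₄,ω₅,ω₆}, {ω₁,ω₂,ω₃,ω₄}, {ω₁,ω₂,ω₃,ω₅}, {ω₁,ω₂,ω₃,ω₆}, {ω₁,ω₂,ω₄,ω₅}, {ω₁,ω₂,ω₄,ω₆}, {ω₁,ω₂,ω₅,ω₆}, {ω₁,ω₃,ω₄,ω₅}, {ω₁,ω₃,ω₄,ω₆}, {ω₁,ω₃,ω₅,ω₆}, {ω₁,ω₄,ω₅,ω₆}, {ω₂,ω₃,ω₄,ω₅}, {ω₂,ω₃,ω₄,ω₆}, {ω₂,ω₃,ω₅,ω₆}, {ω₂,ω₄,ω₅,ω₆}, {ω₃,ω₄,ω₅,ω₆}, {ω₁,ω₂,ω₃,ω₄,ω₅}, {ω₁,ω₂,ω₃,ω₄,ω₆}, {ω₁,ω₂,ω₃,ω₅,ω₆}, {ω₁,ω₂,ω₄,ω₅,ω₆}, {ω₁,ω₃,ω₄,ω₅,ω₆}, {ω₂,ω₃,ω₄,ω₅,ω₆}, Ω } (|σ(𝒢)| = 64).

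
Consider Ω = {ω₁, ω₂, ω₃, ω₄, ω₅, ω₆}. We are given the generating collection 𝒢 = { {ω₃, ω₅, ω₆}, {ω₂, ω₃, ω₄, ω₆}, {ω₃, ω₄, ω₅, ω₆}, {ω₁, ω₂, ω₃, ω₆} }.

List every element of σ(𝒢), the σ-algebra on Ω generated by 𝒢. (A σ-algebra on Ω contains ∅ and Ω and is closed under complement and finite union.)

Initial family (6 sets): { {}, {ω₃, ω₅, ω₆}, {ω₁, ω₂, ω₃, ω₆}, {ω₂, ω₃, ω₄, ω₆}, {ω₃, ω₄, ω₅, ω₆}, Ω }.
Iteration 1: +7 →
  {ω₁, ω₂}  = ᶜ of {ω₃, ω₄, ω₅, ω₆}
  {ω₁, ω₅}  = ᶜ of {ω₂, ω₃, ω₄, ω₆}
  {ω₄, ω₅}  = ᶜ of {ω₁, ω₂, ω₃, ω₆}
  {ω₁, ω₂, ω₄}  = ᶜ of {ω₃, ω₅, ω₆}
  {ω₁, ω₂, ω₃, ω₄, ω₆}  = {ω₂, ω₃, ω₄, ω₆} ∪ {ω₁, ω₂, ω₃, ω₆}
  {ω₁, ω₂, ω₃, ω₅, ω₆}  = {ω₃, ω₅, ω₆} ∪ {ω₁, ω₂, ω₃, ω₆}
  {ω₂, ω₃, ω₄, ω₅, ω₆}  = {ω₂, ω₃, ω₄, ω₆} ∪ {ω₃, ω₅, ω₆}
  (now 13)
Iteration 2 adds 8:
  {ω₁}  = ᶜ of {ω₂, ω₃, ω₄, ω₅, ω₆}
  {ω₄}  = ᶜ of {ω₁, ω₂, ω₃, ω₅, ω₆}
  {ω₅}  = ᶜ of {ω₁, ω₂, ω₃, ω₄, ω₆}
  {ω₁, ω₂, ω₅}  = {ω₁, ω₂} ∪ {ω₁, ω₅}
  {ω₁, ω₄, ω₅}  = {ω₄, ω₅} ∪ {ω₁, ω₅}
  {ω₁, ω₂, ω₄, ω₅}  = {ω₁, ω₂} ∪ {ω₄, ω₅}
  {ω₁, ω₃, ω₅, ω₆}  = {ω₃, ω₅, ω₆} ∪ {ω₁, ω₅}
  {ω₁, ω₃, ω₄, ω₅, ω₆}  = {ω₃, ω₄, ω₅, ω₆} ∪ {ω₁, ω₅}
  (now 21)
Iteration 3: 6 new —
  {ω₂}  = ᶜ of {ω₁, ω₃, ω₄, ω₅, ω₆}
  {ω₁, ω₄}  = {ω₄} ∪ {ω₁}
  {ω₂, ω₄}  = ᶜ of {ω₁, ω₃, ω₅, ω₆}
  {ω₃, ω₆}  = ᶜ of {ω₁, ω₂, ω₄, ω₅}
  {ω₂, ω₃, ω₆}  = ᶜ of {ω₁, ω₄, ω₅}
  {ω₃, ω₄, ω₆}  = ᶜ of {ω₁, ω₂, ω₅}
  (now 27)
Iteration 4: 5 new —
  {ω₂, ω₅}  = {ω₂} ∪ {ω₅}
  {ω₁, ω₃, ω₆}  = {ω₁} ∪ {ω₃, ω₆}
  {ω₂, ω₄, ω₅}  = {ω₂} ∪ {ω₄, ω₅}
  {ω₁, ω₃, ω₄, ω₆}  = {ω₁} ∪ {ω₃, ω₄, ω₆}
  {ω₂, ω₃, ω₅, ω₆}  = ᶜ of {ω₁, ω₄}
  (now 32)
Iteration 5 adds nothing — fixpoint reached.

Hence σ(𝒢) has 32 members: { {}, {ω₁}, {ω₂}, {ω₄}, {ω₅}, {ω₁, ω₂}, {ω₁, ω₄}, {ω₁, ω₅}, {ω₂, ω₄}, {ω₂, ω₅}, {ω₃, ω₆}, {ω₄, ω₅}, {ω₁, ω₂, ω₄}, {ω₁, ω₂, ω₅}, {ω₁, ω₃, ω₆}, {ω₁, ω₄, ω₅}, {ω₂, ω₃, ω₆}, {ω₂, ω₄, ω₅}, {ω₃, ω₄, ω₆}, {ω₃, ω₅, ω₆}, {ω₁, ω₂, ω₃, ω₆}, {ω₁, ω₂, ω₄, ω₅}, {ω₁, ω₃, ω₄, ω₆}, {ω₁, ω₃, ω₅, ω₆}, {ω₂, ω₃, ω₄, ω₆}, {ω₂, ω₃, ω₅, ω₆}, {ω₃, ω₄, ω₅, ω₆}, {ω₁, ω₂, ω₃, ω₄, ω₆}, {ω₁, ω₂, ω₃, ω₅, ω₆}, {ω₁, ω₃, ω₄, ω₅, ω₆}, {ω₂, ω₃, ω₄, ω₅, ω₆}, Ω }.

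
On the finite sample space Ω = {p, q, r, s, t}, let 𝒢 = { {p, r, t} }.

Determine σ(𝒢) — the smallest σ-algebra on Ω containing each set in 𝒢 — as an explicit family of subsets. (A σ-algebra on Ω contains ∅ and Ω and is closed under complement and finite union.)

Take S₀ = 𝒢 ∪ {∅, Ω} = { {}, {p, r, t}, Ω }.
Pass 1 (1 new):
  {q, s}  = {p, r, t}ᶜ
  — 4 sets.
Pass 2: closed — nothing new.

Therefore σ(𝒢) = { {}, {q, s}, {p, r, t}, Ω } (|σ(𝒢)| = 4).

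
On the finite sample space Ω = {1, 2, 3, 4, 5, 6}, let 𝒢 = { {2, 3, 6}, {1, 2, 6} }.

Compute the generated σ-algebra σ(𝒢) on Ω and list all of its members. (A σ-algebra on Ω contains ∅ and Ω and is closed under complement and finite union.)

|σ(𝒢)| = 16.  σ(𝒢) = { {}, {1}, {3}, {1, 3}, {2, 6}, {4, 5}, {1, 2, 6}, {1, 4, 5}, {2, 3, 6}, {3, 4, 5}, {1, 2, 3, 6}, {1, 3, 4, 5}, {2, 4, 5, 6}, {1, 2, 4, 5, 6}, {2, 3, 4, 5, 6}, Ω }

Check:
Take S₀ = 𝒢 ∪ {∅, Ω} = { {}, {1, 2, 6}, {2, 3, 6}, Ω }.
Step 1: 3 new —
  {1, 4, 5}  = {2, 3, 6}ᶜ
  {3, 4, 5}  = {1, 2, 6}ᶜ
  {1, 2, 3, 6}  = {2, 3, 6} ∪ {1, 2, 6}
  (now 7)
Step 2: 4 new —
  {4, 5}  = {1, 2, 3, 6}ᶜ
  {1, 3, 4, 5}  = {1, 4, 5} ∪ {3, 4, 5}
  {1, 2, 4, 5, 6}  = {1, 4, 5} ∪ {1, 2, 6}
  {2, 3, 4, 5, 6}  = {3, 4, 5} ∪ {2, 3, 6}
  (now 11)
Step 3: 3 new —
  {1}  = {2, 3, 4, 5, 6}ᶜ
  {3}  = {1, 2, 4, 5, 6}ᶜ
  {2, 6}  = {1, 3, 4, 5}ᶜ
  (now 14)
Step 4 adds 2:
  {1, 3}  = {3} ∪ {1}
  {2, 4, 5, 6}  = {4, 5} ∪ {2, 6}
  (now 16)
Step 5 adds nothing — fixpoint reached.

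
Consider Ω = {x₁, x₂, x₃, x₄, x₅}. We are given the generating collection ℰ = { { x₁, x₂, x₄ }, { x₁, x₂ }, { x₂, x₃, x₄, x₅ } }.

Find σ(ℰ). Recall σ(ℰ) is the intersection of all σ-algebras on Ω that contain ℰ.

Initial family (5 sets): { {  }, { x₁, x₂ }, { x₁, x₂, x₄ }, { x₂, x₃, x₄, x₅ }, Ω }.
Step 1: 3 new —
  { x₁ }  = { x₂, x₃, x₄, x₅ }ᶜ
  { x₃, x₅ }  = { x₁, x₂, x₄ }ᶜ
  { x₃, x₄, x₅ }  = { x₁, x₂ }ᶜ
Step 2 adds 3:
  { x₁, x₃, x₅ }  = { x₃, x₅ } ∪ { x₁ }
  { x₁, x₂, x₃, x₅ }  = { x₃, x₅ } ∪ { x₁, x₂ }
  { x₁, x₃, x₄, x₅ }  = { x₃, x₄, x₅ } ∪ { x₁ }
Step 3. New:
  { x₂ }  = { x₁, x₃, x₄, x₅ }ᶜ
  { x₄ }  = { x₁, x₂, x₃, x₅ }ᶜ
  { x₂, x₄ }  = { x₁, x₃, x₅ }ᶜ
Step 4: +2 →
  { x₁, x₄ }  = { x₄ } ∪ { x₁ }
  { x₂, x₃, x₅ }  = { x₃, x₅ } ∪ { x₂ }
Step 5: closed — nothing new.

Hence σ(ℰ) has 16 members: { {  }, { x₁ }, { x₂ }, { x₄ }, { x₁, x₂ }, { x₁, x₄ }, { x₂, x₄ }, { x₃, x₅ }, { x₁, x₂, x₄ }, { x₁, x₃, x₅ }, { x₂, x₃, x₅ }, { x₃, x₄, x₅ }, { x₁, x₂, x₃, x₅ }, { x₁, x₃, x₄, x₅ }, { x₂, x₃, x₄, x₅ }, Ω }.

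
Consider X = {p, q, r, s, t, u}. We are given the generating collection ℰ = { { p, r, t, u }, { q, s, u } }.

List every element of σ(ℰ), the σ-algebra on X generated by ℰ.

Seed the family with ℰ together with ∅ and X: { {}, { q, s, u }, { p, r, t, u }, X }.
Round 1 (2 new):
  { q, s }  = ᶜ of { p, r, t, u }
  { p, r, t }  = ᶜ of { q, s, u }
Round 2: 1 new —
  { p, q, r, s, t }  = { p, r, t } ∪ { q, s }
Round 3 (1 new):
  { u }  = ᶜ of { p, q, r, s, t }
Round 4 adds nothing — fixpoint reached.

σ(ℰ) = { {}, { u }, { q, s }, { p, r, t }, { q, s, u }, { p, r, t, u }, { p, q, r, s, t }, X }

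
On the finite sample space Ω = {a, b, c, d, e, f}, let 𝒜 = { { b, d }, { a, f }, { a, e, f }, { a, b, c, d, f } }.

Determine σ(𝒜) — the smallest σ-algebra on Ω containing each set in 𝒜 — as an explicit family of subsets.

Answer: σ(𝒜) = { ∅, { c }, { e }, { a, f }, { b, d }, { c, e }, { a, c, f }, { a, e, f }, { b, c, d }, { b, d, e }, { a, b, d, f }, { a, c, e, f }, { b, c, d, e }, { a, b, c, d, f }, { a, b, d, e, f }, Ω }

Derivation:
Start: 𝒜 ∪ {∅, Ω} = { ∅, { a, f }, { b, d }, { a, e, f }, { a, b, c, d, f }, Ω }.
Step 1: 6 new —
  { e }  = { a, b, c, d, f }ᶜ
  { b, c, d }  = { a, e, f }ᶜ
  { a, b, d, f }  = { a, f } ∪ { b, d }
  { a, c, e, f }  = { b, d }ᶜ
  { b, c, d, e }  = { a, f }ᶜ
  { a, b, d, e, f }  = { a, e, f } ∪ { b, d }
  (now 12)
Step 2 (3 new):
  { c }  = { a, b, d, e, f }ᶜ
  { c, e }  = { a, b, d, f }ᶜ
  { b, d, e }  = { e } ∪ { b, d }
  (now 15)
Step 3 (1 new):
  { a, c, f }  = { b, d, e }ᶜ
  (now 16)
Step 4: closed — nothing new.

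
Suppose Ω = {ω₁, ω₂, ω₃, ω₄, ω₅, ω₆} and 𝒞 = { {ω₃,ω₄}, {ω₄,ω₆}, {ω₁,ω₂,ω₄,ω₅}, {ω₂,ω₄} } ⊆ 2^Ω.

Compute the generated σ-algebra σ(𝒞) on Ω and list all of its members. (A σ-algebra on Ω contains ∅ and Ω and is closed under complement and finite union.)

|σ(𝒞)| = 32.  σ(𝒞) = { {}, {ω₂}, {ω₃}, {ω₄}, {ω₆}, {ω₁,ω₅}, {ω₂,ω₃}, {ω₂,ω₄}, {ω₂,ω₆}, {ω₃,ω₄}, {ω₃,ω₆}, {ω₄,ω₆}, {ω₁,ω₂,ω₅}, {ω₁,ω₃,ω₅}, {ω₁,ω₄,ω₅}, {ω₁,ω₅,ω₆}, {ω₂,ω₃,ω₄}, {ω₂,ω₃,ω₆}, {ω₂,ω₄,ω₆}, {ω₃,ω₄,ω₆}, {ω₁,ω₂,ω₃,ω₅}, {ω₁,ω₂,ω₄,ω₅}, {ω₁,ω₂,ω₅,ω₆}, {ω₁,ω₃,ω₄,ω₅}, {ω₁,ω₃,ω₅,ω₆}, {ω₁,ω₄,ω₅,ω₆}, {ω₂,ω₃,ω₄,ω₆}, {ω₁,ω₂,ω₃,ω₄,ω₅}, {ω₁,ω₂,ω₃,ω₅,ω₆}, {ω₁,ω₂,ω₄,ω₅,ω₆}, {ω₁,ω₃,ω₄,ω₅,ω₆}, Ω }

Working:
Seed the family with 𝒞 together with ∅ and Ω: { {}, {ω₂,ω₄}, {ω₃,ω₄}, {ω₄,ω₆}, {ω₁,ω₂,ω₄,ω₅}, Ω }.
Pass 1: +9 →
  {ω₃,ω₆}  = {ω₁,ω₂,ω₄,ω₅}ᶜ
  {ω₂,ω₃,ω₄}  = {ω₃,ω₄} ∪ {ω₂,ω₄}
  {ω₂,ω₄,ω₆}  = {ω₄,ω₆} ∪ {ω₂,ω₄}
  {ω₃,ω₄,ω₆}  = {ω₃,ω₄} ∪ {ω₄,ω₆}
  {ω₁,ω₂,ω₃,ω₅}  = {ω₄,ω₆}ᶜ
  {ω₁,ω₂,ω₅,ω₆}  = {ω₃,ω₄}ᶜ
  {ω₁,ω₃,ω₅,ω₆}  = {ω₂,ω₄}ᶜ
  {ω₁,ω₂,ω₃,ω₄,ω₅}  = {ω₃,ω₄} ∪ {ω₁,ω₂,ω₄,ω₅}
  {ω₁,ω₂,ω₄,ω₅,ω₆}  = {ω₄,ω₆} ∪ {ω₁,ω₂,ω₄,ω₅}
  |family| = 15
Pass 2. New:
  {ω₃}  = {ω₁,ω₂,ω₄,ω₅,ω₆}ᶜ
  {ω₆}  = {ω₁,ω₂,ω₃,ω₄,ω₅}ᶜ
  {ω₁,ω₂,ω₅}  = {ω₃,ω₄,ω₆}ᶜ
  {ω₁,ω₃,ω₅}  = {ω₂,ω₄,ω₆}ᶜ
  {ω₁,ω₅,ω₆}  = {ω₂,ω₃,ω₄}ᶜ
  {ω₂,ω₃,ω₄,ω₆}  = {ω₂,ω₄,ω₆} ∪ {ω₃,ω₄}
  {ω₁,ω₂,ω₃,ω₅,ω₆}  = {ω₁,ω₃,ω₅,ω₆} ∪ {ω₁,ω₂,ω₃,ω₅}
  {ω₁,ω₃,ω₄,ω₅,ω₆}  = {ω₁,ω₃,ω₅,ω₆} ∪ {ω₃,ω₄}
  |family| = 23
Pass 3: +5 →
  {ω₂}  = {ω₁,ω₃,ω₄,ω₅,ω₆}ᶜ
  {ω₄}  = {ω₁,ω₂,ω₃,ω₅,ω₆}ᶜ
  {ω₁,ω₅}  = {ω₂,ω₃,ω₄,ω₆}ᶜ
  {ω₁,ω₃,ω₄,ω₅}  = {ω₃,ω₄} ∪ {ω₁,ω₃,ω₅}
  {ω₁,ω₄,ω₅,ω₆}  = {ω₁,ω₅,ω₆} ∪ {ω₄,ω₆}
  |family| = 28
Pass 4 (4 new):
  {ω₂,ω₃}  = {ω₁,ω₄,ω₅,ω₆}ᶜ
  {ω₂,ω₆}  = {ω₁,ω₃,ω₄,ω₅}ᶜ
  {ω₁,ω₄,ω₅}  = {ω₁,ω₅} ∪ {ω₄}
  {ω₂,ω₃,ω₆}  = {ω₂} ∪ {ω₃,ω₆}
  |family| = 32
Pass 5: stable.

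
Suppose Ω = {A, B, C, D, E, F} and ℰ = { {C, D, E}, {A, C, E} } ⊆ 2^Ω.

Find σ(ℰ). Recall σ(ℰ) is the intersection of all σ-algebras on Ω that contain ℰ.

σ(ℰ) = { {}, {A}, {D}, {A, D}, {B, F}, {C, E}, {A, B, F}, {A, C, E}, {B, D, F}, {C, D, E}, {A, B, D, F}, {A, C, D, E}, {B, C, E, F}, {A, B, C, E, F}, {B, C, D, E, F}, Ω }

Trace:
Start: ℰ ∪ {∅, Ω} = { {}, {A, C, E}, {C, D, E}, Ω }.
Pass 1: 3 new —
  {A, B, F}  = {C, D, E}ᶜ
  {B, D, F}  = {A, C, E}ᶜ
  {A, C, D, E}  = {A, C, E} ∪ {C, D, E}
  |family| = 7
Pass 2. New:
  {B, F}  = {A, C, D, E}ᶜ
  {A, B, D, F}  = {B, D, F} ∪ {A, B, F}
  {A, B, C, E, F}  = {A, C, E} ∪ {A, B, F}
  {B, C, D, E, F}  = {B, D, F} ∪ {C, D, E}
  |family| = 11
Pass 3: +3 →
  {A}  = {B, C, D, E, F}ᶜ
  {D}  = {A, B, C, E, F}ᶜ
  {C, E}  = {A, B, D, F}ᶜ
  |family| = 14
Pass 4: +2 →
  {A, D}  = {A} ∪ {D}
  {B, C, E, F}  = {C, E} ∪ {B, F}
  |family| = 16
After Pass 5 the family is unchanged; done.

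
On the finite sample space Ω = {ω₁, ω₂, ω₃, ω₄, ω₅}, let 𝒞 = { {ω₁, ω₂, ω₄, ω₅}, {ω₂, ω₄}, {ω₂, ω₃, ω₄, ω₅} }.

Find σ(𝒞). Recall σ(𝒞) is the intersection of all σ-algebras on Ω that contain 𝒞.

|σ(𝒞)| = 16.  σ(𝒞) = { ∅, {ω₁}, {ω₃}, {ω₅}, {ω₁, ω₃}, {ω₁, ω₅}, {ω₂, ω₄}, {ω₃, ω₅}, {ω₁, ω₂, ω₄}, {ω₁, ω₃, ω₅}, {ω₂, ω₃, ω₄}, {ω₂, ω₄, ω₅}, {ω₁, ω₂, ω₃, ω₄}, {ω₁, ω₂, ω₄, ω₅}, {ω₂, ω₃, ω₄, ω₅}, Ω }

Check:
Seed the family with 𝒞 together with ∅ and Ω: { ∅, {ω₂, ω₄}, {ω₁, ω₂, ω₄, ω₅}, {ω₂, ω₃, ω₄, ω₅}, Ω }.
Round 1 (3 new):
  {ω₁}  = complement {ω₂, ω₃, ω₄, ω₅}
  {ω₃}  = complement {ω₁, ω₂, ω₄, ω₅}
  {ω₁, ω₃, ω₅}  = complement {ω₂, ω₄}
  [8 total]
Round 2: 3 new —
  {ω₁, ω₃}  = {ω₃} ∪ {ω₁}
  {ω₁, ω₂, ω₄}  = {ω₂, ω₄} ∪ {ω₁}
  {ω₂, ω₃, ω₄}  = {ω₃} ∪ {ω₂, ω₄}
  [11 total]
Round 3 (4 new):
  {ω₁, ω₅}  = complement {ω₂, ω₃, ω₄}
  {ω₃, ω₅}  = complement {ω₁, ω₂, ω₄}
  {ω₂, ω₄, ω₅}  = complement {ω₁, ω₃}
  {ω₁, ω₂, ω₃, ω₄}  = {ω₃} ∪ {ω₁, ω₂, ω₄}
  [15 total]
Round 4 adds 1:
  {ω₅}  = complement {ω₁, ω₂, ω₃, ω₄}
  [16 total]
Round 5: no new sets; the family is a σ-algebra.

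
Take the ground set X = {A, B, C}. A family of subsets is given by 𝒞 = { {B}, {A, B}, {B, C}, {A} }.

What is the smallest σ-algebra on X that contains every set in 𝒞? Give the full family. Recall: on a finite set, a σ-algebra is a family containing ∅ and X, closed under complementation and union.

Initial family (6 sets): { ∅, {A}, {B}, {A, B}, {B, C}, X }.
Round 1 (2 new):
  {C}  = ᶜ of {A, B}
  {A, C}  = ᶜ of {B}
  — 8 sets.
After Round 2 the family is unchanged; done.

σ(𝒞) = { ∅, {A}, {B}, {C}, {A, B}, {A, C}, {B, C}, X }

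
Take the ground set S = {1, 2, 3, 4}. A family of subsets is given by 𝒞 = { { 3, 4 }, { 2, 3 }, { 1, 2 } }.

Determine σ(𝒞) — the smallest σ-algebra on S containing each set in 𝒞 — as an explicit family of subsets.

Begin from { {  }, { 1, 2 }, { 2, 3 }, { 3, 4 }, S } (that is, 𝒞 plus ∅ and S).
Pass 1. New:
  { 1, 4 }  = S∖{ 2, 3 }
  { 1, 2, 3 }  = { 2, 3 } ∪ { 1, 2 }
  { 2, 3, 4 }  = { 3, 4 } ∪ { 2, 3 }
  (now 8)
Pass 2 adds 4:
  { 1 }  = S∖{ 2, 3, 4 }
  { 4 }  = S∖{ 1, 2, 3 }
  { 1, 2, 4 }  = { 1, 4 } ∪ { 1, 2 }
  { 1, 3, 4 }  = { 3, 4 } ∪ { 1, 4 }
  (now 12)
Pass 3 (2 new):
  { 2 }  = S∖{ 1, 3, 4 }
  { 3 }  = S∖{ 1, 2, 4 }
  (now 14)
Pass 4: 2 new —
  { 1, 3 }  = { 3 } ∪ { 1 }
  { 2, 4 }  = { 4 } ∪ { 2 }
  (now 16)
Pass 5: no new sets; the family is a σ-algebra.

|σ(𝒞)| = 16.  σ(𝒞) = { {  }, { 1 }, { 2 }, { 3 }, { 4 }, { 1, 2 }, { 1, 3 }, { 1, 4 }, { 2, 3 }, { 2, 4 }, { 3, 4 }, { 1, 2, 3 }, { 1, 2, 4 }, { 1, 3, 4 }, { 2, 3, 4 }, S }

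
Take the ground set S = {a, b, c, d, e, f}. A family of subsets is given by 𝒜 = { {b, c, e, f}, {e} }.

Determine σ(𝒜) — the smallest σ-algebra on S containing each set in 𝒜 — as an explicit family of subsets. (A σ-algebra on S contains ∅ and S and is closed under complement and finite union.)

Take S₀ = 𝒜 ∪ {∅, S} = { {}, {e}, {b, c, e, f}, S }.
Pass 1: 2 new —
  {a, d}  = complement {b, c, e, f}
  {a, b, c, d, f}  = complement {e}
  [6 total]
Pass 2 (1 new):
  {a, d, e}  = {a, d} ∪ {e}
  [7 total]
Pass 3 adds 1:
  {b, c, f}  = complement {a, d, e}
  [8 total]
Pass 4 adds nothing — fixpoint reached.

|σ(𝒜)| = 8.  σ(𝒜) = { {}, {e}, {a, d}, {a, d, e}, {b, c, f}, {b, c, e, f}, {a, b, c, d, f}, S }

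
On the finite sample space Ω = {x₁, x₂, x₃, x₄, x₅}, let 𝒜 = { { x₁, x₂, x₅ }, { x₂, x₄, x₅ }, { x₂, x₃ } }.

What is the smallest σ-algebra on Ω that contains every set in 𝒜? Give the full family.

Answer: σ(𝒜) = { {}, { x₁ }, { x₂ }, { x₃ }, { x₄ }, { x₅ }, { x₁, x₂ }, { x₁, x₃ }, { x₁, x₄ }, { x₁, x₅ }, { x₂, x₃ }, { x₂, x₄ }, { x₂, x₅ }, { x₃, x₄ }, { x₃, x₅ }, { x₄, x₅ }, { x₁, x₂, x₃ }, { x₁, x₂, x₄ }, { x₁, x₂, x₅ }, { x₁, x₃, x₄ }, { x₁, x₃, x₅ }, { x₁, x₄, x₅ }, { x₂, x₃, x₄ }, { x₂, x₃, x₅ }, { x₂, x₄, x₅ }, { x₃, x₄, x₅ }, { x₁, x₂, x₃, x₄ }, { x₁, x₂, x₃, x₅ }, { x₁, x₂, x₄, x₅ }, { x₁, x₃, x₄, x₅ }, { x₂, x₃, x₄, x₅ }, Ω }

Check:
Initial family (5 sets): { {}, { x₂, x₃ }, { x₁, x₂, x₅ }, { x₂, x₄, x₅ }, Ω }.
Round 1: 6 new —
  { x₁, x₃ }  = ᶜ of { x₂, x₄, x₅ }
  { x₃, x₄ }  = ᶜ of { x₁, x₂, x₅ }
  { x₁, x₄, x₅ }  = ᶜ of { x₂, x₃ }
  { x₁, x₂, x₃, x₅ }  = { x₁, x₂, x₅ } ∪ { x₂, x₃ }
  { x₁, x₂, x₄, x₅ }  = { x₁, x₂, x₅ } ∪ { x₂, x₄, x₅ }
  { x₂, x₃, x₄, x₅ }  = { x₂, x₃ } ∪ { x₂, x₄, x₅ }
Round 2. New:
  { x₁ }  = ᶜ of { x₂, x₃, x₄, x₅ }
  { x₃ }  = ᶜ of { x₁, x₂, x₄, x₅ }
  { x₄ }  = ᶜ of { x₁, x₂, x₃, x₅ }
  { x₁, x₂, x₃ }  = { x₂, x₃ } ∪ { x₁, x₃ }
  { x₁, x₃, x₄ }  = { x₃, x₄ } ∪ { x₁, x₃ }
  { x₂, x₃, x₄ }  = { x₃, x₄ } ∪ { x₂, x₃ }
  { x₁, x₃, x₄, x₅ }  = { x₁, x₄, x₅ } ∪ { x₃, x₄ }
Round 3. New:
  { x₂ }  = ᶜ of { x₁, x₃, x₄, x₅ }
  { x₁, x₄ }  = { x₄ } ∪ { x₁ }
  { x₁, x₅ }  = ᶜ of { x₂, x₃, x₄ }
  { x₂, x₅ }  = ᶜ of { x₁, x₃, x₄ }
  { x₄, x₅ }  = ᶜ of { x₁, x₂, x₃ }
  { x₁, x₂, x₃, x₄ }  = { x₃, x₄ } ∪ { x₁, x₂, x₃ }
Round 4 (7 new):
  { x₅ }  = ᶜ of { x₁, x₂, x₃, x₄ }
  { x₁, x₂ }  = { x₂ } ∪ { x₁ }
  { x₂, x₄ }  = { x₂ } ∪ { x₄ }
  { x₁, x₂, x₄ }  = { x₂ } ∪ { x₁, x₄ }
  { x₁, x₃, x₅ }  = { x₃ } ∪ { x₁, x₅ }
  { x₂, x₃, x₅ }  = ᶜ of { x₁, x₄ }
  { x₃, x₄, x₅ }  = { x₃, x₄ } ∪ { x₄, x₅ }
Round 5 (1 new):
  { x₃, x₅ }  = ᶜ of { x₁, x₂, x₄ }
Round 6: closed — nothing new.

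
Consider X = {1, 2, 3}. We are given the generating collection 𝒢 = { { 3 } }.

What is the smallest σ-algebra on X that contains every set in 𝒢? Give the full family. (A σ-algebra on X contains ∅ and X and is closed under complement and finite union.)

Seed the family with 𝒢 together with ∅ and X: { ∅, { 3 }, X }.
Pass 1: +1 →
  { 1, 2 }  = ᶜ of { 3 }
  |family| = 4
Pass 2: closed — nothing new.

|σ(𝒢)| = 4.  σ(𝒢) = { ∅, { 3 }, { 1, 2 }, X }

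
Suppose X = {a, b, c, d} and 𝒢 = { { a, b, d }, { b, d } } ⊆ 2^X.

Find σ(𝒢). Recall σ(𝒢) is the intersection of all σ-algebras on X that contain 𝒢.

|σ(𝒢)| = 8.  σ(𝒢) = { ∅, { a }, { c }, { a, c }, { b, d }, { a, b, d }, { b, c, d }, X }

Derivation:
Seed the family with 𝒢 together with ∅ and X: { ∅, { b, d }, { a, b, d }, X }.
Pass 1 adds 2:
  { c }  = { a, b, d }ᶜ
  { a, c }  = { b, d }ᶜ
  (now 6)
Pass 2: 1 new —
  { b, c, d }  = { c } ∪ { b, d }
  (now 7)
Pass 3: +1 →
  { a }  = { b, c, d }ᶜ
  (now 8)
After Pass 4 the family is unchanged; done.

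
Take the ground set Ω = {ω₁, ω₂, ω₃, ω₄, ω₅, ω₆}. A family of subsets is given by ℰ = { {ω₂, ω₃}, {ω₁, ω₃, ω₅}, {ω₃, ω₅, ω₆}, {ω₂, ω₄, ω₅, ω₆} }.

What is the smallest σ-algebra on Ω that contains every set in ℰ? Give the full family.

Begin from { {}, {ω₂, ω₃}, {ω₁, ω₃, ω₅}, {ω₃, ω₅, ω₆}, {ω₂, ω₄, ω₅, ω₆}, Ω } (that is, ℰ plus ∅ and Ω).
Pass 1 adds 8:
  {ω₁, ω₃}  = complement {ω₂, ω₄, ω₅, ω₆}
  {ω₁, ω₂, ω₄}  = complement {ω₃, ω₅, ω₆}
  {ω₂, ω₄, ω₆}  = complement {ω₁, ω₃, ω₅}
  {ω₁, ω₂, ω₃, ω₅}  = {ω₂, ω₃} ∪ {ω₁, ω₃, ω₅}
  {ω₁, ω₃, ω₅, ω₆}  = {ω₃, ω₅, ω₆} ∪ {ω₁, ω₃, ω₅}
  {ω₁, ω₄, ω₅, ω₆}  = complement {ω₂, ω₃}
  {ω₂, ω₃, ω₅, ω₆}  = {ω₂, ω₃} ∪ {ω₃, ω₅, ω₆}
  {ω₂, ω₃, ω₄, ω₅, ω₆}  = {ω₂, ω₄, ω₅, ω₆} ∪ {ω₂, ω₃}
  — 14 sets.
Pass 2. New:
  {ω₁}  = complement {ω₂, ω₃, ω₄, ω₅, ω₆}
  {ω₁, ω₄}  = complement {ω₂, ω₃, ω₅, ω₆}
  {ω₂, ω₄}  = complement {ω₁, ω₃, ω₅, ω₆}
  {ω₄, ω₆}  = complement {ω₁, ω₂, ω₃, ω₅}
  {ω₁, ω₂, ω₃}  = {ω₂, ω₃} ∪ {ω₁, ω₃}
  {ω₁, ω₂, ω₃, ω₄}  = {ω₁, ω₂, ω₄} ∪ {ω₂, ω₃}
  {ω₁, ω₂, ω₄, ω₆}  = {ω₂, ω₄, ω₆} ∪ {ω₁, ω₂, ω₄}
  {ω₂, ω₃, ω₄, ω₆}  = {ω₂, ω₄, ω₆} ∪ {ω₂, ω₃}
  {ω₁, ω₂, ω₃, ω₄, ω₅}  = {ω₁, ω₃, ω₅} ∪ {ω₁, ω₂, ω₄}
  {ω₁, ω₂, ω₃, ω₄, ω₆}  = {ω₂, ω₄, ω₆} ∪ {ω₁, ω₃}
  {ω₁, ω₂, ω₃, ω₅, ω₆}  = {ω₁, ω₃, ω₅, ω₆} ∪ {ω₂, ω₃}
  {ω₁, ω₂, ω₄, ω₅, ω₆}  = {ω₂, ω₄, ω₆} ∪ {ω₁, ω₄, ω₅, ω₆}
  {ω₁, ω₃, ω₄, ω₅, ω₆}  = {ω₁, ω₃, ω₅, ω₆} ∪ {ω₁, ω₄, ω₅, ω₆}
  — 27 sets.
Pass 3. New:
  {ω₂}  = complement {ω₁, ω₃, ω₄, ω₅, ω₆}
  {ω₃}  = complement {ω₁, ω₂, ω₄, ω₅, ω₆}
  {ω₄}  = complement {ω₁, ω₂, ω₃, ω₅, ω₆}
  {ω₅}  = complement {ω₁, ω₂, ω₃, ω₄, ω₆}
  {ω₆}  = complement {ω₁, ω₂, ω₃, ω₄, ω₅}
  {ω₁, ω₅}  = complement {ω₂, ω₃, ω₄, ω₆}
  {ω₃, ω₅}  = complement {ω₁, ω₂, ω₄, ω₆}
  {ω₅, ω₆}  = complement {ω₁, ω₂, ω₃, ω₄}
  {ω₁, ω₃, ω₄}  = {ω₁, ω₄} ∪ {ω₁, ω₃}
  {ω₁, ω₄, ω₆}  = {ω₁, ω₄} ∪ {ω₄, ω₆}
  {ω₂, ω₃, ω₄}  = {ω₂, ω₄} ∪ {ω₂, ω₃}
  {ω₄, ω₅, ω₆}  = complement {ω₁, ω₂, ω₃}
  {ω₁, ω₃, ω₄, ω₅}  = {ω₁, ω₃, ω₅} ∪ {ω₁, ω₄}
  {ω₁, ω₃, ω₄, ω₆}  = {ω₁, ω₃} ∪ {ω₄, ω₆}
  {ω₃, ω₄, ω₅, ω₆}  = {ω₄, ω₆} ∪ {ω₃, ω₅, ω₆}
  — 42 sets.
Pass 4 (20 new):
  {ω₁, ω₂}  = complement {ω₃, ω₄, ω₅, ω₆}
  {ω₁, ω₆}  = {ω₁} ∪ {ω₆}
  {ω₂, ω₅}  = complement {ω₁, ω₃, ω₄, ω₆}
  {ω₂, ω₆}  = complement {ω₁, ω₃, ω₄, ω₅}
  {ω₃, ω₄}  = {ω₃} ∪ {ω₄}
  {ω₃, ω₆}  = {ω₃} ∪ {ω₆}
  {ω₄, ω₅}  = {ω₄} ∪ {ω₅}
  {ω₁, ω₂, ω₅}  = {ω₂} ∪ {ω₁, ω₅}
  {ω₁, ω₃, ω₆}  = {ω₁, ω₃} ∪ {ω₆}
  {ω₁, ω₄, ω₅}  = {ω₄} ∪ {ω₁, ω₅}
  {ω₁, ω₅, ω₆}  = complement {ω₂, ω₃, ω₄}
  {ω₂, ω₃, ω₅}  = complement {ω₁, ω₄, ω₆}
  {ω₂, ω₃, ω₆}  = {ω₂, ω₃} ∪ {ω₆}
  {ω₂, ω₄, ω₅}  = {ω₂, ω₄} ∪ {ω₅}
  {ω₂, ω₅, ω₆}  = complement {ω₁, ω₃, ω₄}
  {ω₃, ω₄, ω₅}  = {ω₃, ω₅} ∪ {ω₄}
  {ω₃, ω₄, ω₆}  = {ω₃} ∪ {ω₄, ω₆}
  {ω₁, ω₂, ω₃, ω₆}  = {ω₁, ω₂, ω₃} ∪ {ω₆}
  {ω₁, ω₂, ω₄, ω₅}  = {ω₁, ω₂, ω₄} ∪ {ω₁, ω₅}
  {ω₂, ω₃, ω₄, ω₅}  = {ω₃, ω₅} ∪ {ω₂, ω₃, ω₄}
  — 62 sets.
Pass 5. New:
  {ω₁, ω₂, ω₆}  = complement {ω₃, ω₄, ω₅}
  {ω₁, ω₂, ω₅, ω₆}  = complement {ω₃, ω₄}
  — 64 sets.
Pass 6 adds nothing — fixpoint reached.

σ(ℰ) = { {}, {ω₁}, {ω₂}, {ω₃}, {ω₄}, {ω₅}, {ω₆}, {ω₁, ω₂}, {ω₁, ω₃}, {ω₁, ω₄}, {ω₁, ω₅}, {ω₁, ω₆}, {ω₂, ω₃}, {ω₂, ω₄}, {ω₂, ω₅}, {ω₂, ω₆}, {ω₃, ω₄}, {ω₃, ω₅}, {ω₃, ω₆}, {ω₄, ω₅}, {ω₄, ω₆}, {ω₅, ω₆}, {ω₁, ω₂, ω₃}, {ω₁, ω₂, ω₄}, {ω₁, ω₂, ω₅}, {ω₁, ω₂, ω₆}, {ω₁, ω₃, ω₄}, {ω₁, ω₃, ω₅}, {ω₁, ω₃, ω₆}, {ω₁, ω₄, ω₅}, {ω₁, ω₄, ω₆}, {ω₁, ω₅, ω₆}, {ω₂, ω₃, ω₄}, {ω₂, ω₃, ω₅}, {ω₂, ω₃, ω₆}, {ω₂, ω₄, ω₅}, {ω₂, ω₄, ω₆}, {ω₂, ω₅, ω₆}, {ω₃, ω₄, ω₅}, {ω₃, ω₄, ω₆}, {ω₃, ω₅, ω₆}, {ω₄, ω₅, ω₆}, {ω₁, ω₂, ω₃, ω₄}, {ω₁, ω₂, ω₃, ω₅}, {ω₁, ω₂, ω₃, ω₆}, {ω₁, ω₂, ω₄, ω₅}, {ω₁, ω₂, ω₄, ω₆}, {ω₁, ω₂, ω₅, ω₆}, {ω₁, ω₃, ω₄, ω₅}, {ω₁, ω₃, ω₄, ω₆}, {ω₁, ω₃, ω₅, ω₆}, {ω₁, ω₄, ω₅, ω₆}, {ω₂, ω₃, ω₄, ω₅}, {ω₂, ω₃, ω₄, ω₆}, {ω₂, ω₃, ω₅, ω₆}, {ω₂, ω₄, ω₅, ω₆}, {ω₃, ω₄, ω₅, ω₆}, {ω₁, ω₂, ω₃, ω₄, ω₅}, {ω₁, ω₂, ω₃, ω₄, ω₆}, {ω₁, ω₂, ω₃, ω₅, ω₆}, {ω₁, ω₂, ω₄, ω₅, ω₆}, {ω₁, ω₃, ω₄, ω₅, ω₆}, {ω₂, ω₃, ω₄, ω₅, ω₆}, Ω }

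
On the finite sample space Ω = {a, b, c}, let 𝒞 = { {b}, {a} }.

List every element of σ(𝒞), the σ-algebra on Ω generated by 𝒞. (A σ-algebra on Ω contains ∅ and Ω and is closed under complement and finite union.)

Answer: σ(𝒞) = { {}, {a}, {b}, {c}, {a,b}, {a,c}, {b,c}, Ω }

Derivation:
Start: 𝒞 ∪ {∅, Ω} = { {}, {a}, {b}, Ω }.
Iteration 1 adds 3:
  {a,b}  = {b} ∪ {a}
  {a,c}  = Ω∖{b}
  {b,c}  = Ω∖{a}
Iteration 2. New:
  {c}  = Ω∖{a,b}
Iteration 3: stable.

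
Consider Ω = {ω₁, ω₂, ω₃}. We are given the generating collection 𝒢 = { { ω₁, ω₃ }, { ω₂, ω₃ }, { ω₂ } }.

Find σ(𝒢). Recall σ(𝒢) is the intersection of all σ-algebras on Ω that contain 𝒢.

Seed the family with 𝒢 together with ∅ and Ω: { {  }, { ω₂ }, { ω₁, ω₃ }, { ω₂, ω₃ }, Ω }.
Step 1. New:
  { ω₁ }  = Ω∖{ ω₂, ω₃ }
  — 6 sets.
Step 2 adds 1:
  { ω₁, ω₂ }  = { ω₂ } ∪ { ω₁ }
  — 7 sets.
Step 3. New:
  { ω₃ }  = Ω∖{ ω₁, ω₂ }
  — 8 sets.
Step 4: already closed under ᶜ and ∪.

Hence σ(𝒢) has 8 members: { {  }, { ω₁ }, { ω₂ }, { ω₃ }, { ω₁, ω₂ }, { ω₁, ω₃ }, { ω₂, ω₃ }, Ω }.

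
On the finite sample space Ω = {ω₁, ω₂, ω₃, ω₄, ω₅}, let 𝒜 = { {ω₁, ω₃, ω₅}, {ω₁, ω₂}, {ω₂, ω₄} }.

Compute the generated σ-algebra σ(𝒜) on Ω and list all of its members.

Answer: σ(𝒜) = { {}, {ω₁}, {ω₂}, {ω₄}, {ω₁, ω₂}, {ω₁, ω₄}, {ω₂, ω₄}, {ω₃, ω₅}, {ω₁, ω₂, ω₄}, {ω₁, ω₃, ω₅}, {ω₂, ω₃, ω₅}, {ω₃, ω₄, ω₅}, {ω₁, ω₂, ω₃, ω₅}, {ω₁, ω₃, ω₄, ω₅}, {ω₂, ω₃, ω₄, ω₅}, Ω }

Derivation:
Seed the family with 𝒜 together with ∅ and Ω: { {}, {ω₁, ω₂}, {ω₂, ω₄}, {ω₁, ω₃, ω₅}, Ω }.
Iteration 1: 3 new —
  {ω₁, ω₂, ω₄}  = {ω₁, ω₂} ∪ {ω₂, ω₄}
  {ω₃, ω₄, ω₅}  = Ω∖{ω₁, ω₂}
  {ω₁, ω₂, ω₃, ω₅}  = {ω₁, ω₂} ∪ {ω₁, ω₃, ω₅}
  (now 8)
Iteration 2: +4 →
  {ω₄}  = Ω∖{ω₁, ω₂, ω₃, ω₅}
  {ω₃, ω₅}  = Ω∖{ω₁, ω₂, ω₄}
  {ω₁, ω₃, ω₄, ω₅}  = {ω₁, ω₃, ω₅} ∪ {ω₃, ω₄, ω₅}
  {ω₂, ω₃, ω₄, ω₅}  = {ω₃, ω₄, ω₅} ∪ {ω₂, ω₄}
  (now 12)
Iteration 3. New:
  {ω₁}  = Ω∖{ω₂, ω₃, ω₄, ω₅}
  {ω₂}  = Ω∖{ω₁, ω₃, ω₄, ω₅}
  (now 14)
Iteration 4. New:
  {ω₁, ω₄}  = {ω₄} ∪ {ω₁}
  {ω₂, ω₃, ω₅}  = {ω₃, ω₅} ∪ {ω₂}
  (now 16)
Iteration 5: already closed under ᶜ and ∪.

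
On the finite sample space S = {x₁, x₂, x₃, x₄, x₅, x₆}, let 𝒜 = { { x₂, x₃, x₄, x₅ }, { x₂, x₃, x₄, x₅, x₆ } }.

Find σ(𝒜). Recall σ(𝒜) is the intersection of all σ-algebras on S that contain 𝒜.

|σ(𝒜)| = 8.  σ(𝒜) = { {  }, { x₁ }, { x₆ }, { x₁, x₆ }, { x₂, x₃, x₄, x₅ }, { x₁, x₂, x₃, x₄, x₅ }, { x₂, x₃, x₄, x₅, x₆ }, S }

Working:
Start: 𝒜 ∪ {∅, S} = { {  }, { x₂, x₃, x₄, x₅ }, { x₂, x₃, x₄, x₅, x₆ }, S }.
Iteration 1. New:
  { x₁ }  = complement { x₂, x₃, x₄, x₅, x₆ }
  { x₁, x₆ }  = complement { x₂, x₃, x₄, x₅ }
  (now 6)
Iteration 2 adds 1:
  { x₁, x₂, x₃, x₄, x₅ }  = { x₂, x₃, x₄, x₅ } ∪ { x₁ }
  (now 7)
Iteration 3. New:
  { x₆ }  = complement { x₁, x₂, x₃, x₄, x₅ }
  (now 8)
Iteration 4 adds nothing — fixpoint reached.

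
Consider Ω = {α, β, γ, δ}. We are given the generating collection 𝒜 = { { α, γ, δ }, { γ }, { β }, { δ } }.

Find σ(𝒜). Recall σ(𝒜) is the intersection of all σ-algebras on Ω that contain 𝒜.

Answer: σ(𝒜) = { ∅, { α }, { β }, { γ }, { δ }, { α, β }, { α, γ }, { α, δ }, { β, γ }, { β, δ }, { γ, δ }, { α, β, γ }, { α, β, δ }, { α, γ, δ }, { β, γ, δ }, Ω }

Trace:
Start: 𝒜 ∪ {∅, Ω} = { ∅, { β }, { γ }, { δ }, { α, γ, δ }, Ω }.
Round 1. New:
  { β, γ }  = { γ } ∪ { β }
  { β, δ }  = { δ } ∪ { β }
  { γ, δ }  = { γ } ∪ { δ }
  { α, β, γ }  = ᶜ of { δ }
  { α, β, δ }  = ᶜ of { γ }
  |family| = 11
Round 2: +4 →
  { α, β }  = ᶜ of { γ, δ }
  { α, γ }  = ᶜ of { β, δ }
  { α, δ }  = ᶜ of { β, γ }
  { β, γ, δ }  = { γ, δ } ∪ { β }
  |family| = 15
Round 3: +1 →
  { α }  = ᶜ of { β, γ, δ }
  |family| = 16
After Round 4 the family is unchanged; done.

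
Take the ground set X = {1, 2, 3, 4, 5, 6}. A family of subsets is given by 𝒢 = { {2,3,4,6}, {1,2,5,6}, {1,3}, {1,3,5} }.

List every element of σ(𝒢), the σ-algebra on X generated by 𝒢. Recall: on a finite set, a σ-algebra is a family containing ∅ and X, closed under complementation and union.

Begin from { {}, {1,3}, {1,3,5}, {1,2,5,6}, {2,3,4,6}, X } (that is, 𝒢 plus ∅ and X).
Pass 1. New:
  {1,5}  = {2,3,4,6}ᶜ
  {3,4}  = {1,2,5,6}ᶜ
  {2,4,6}  = {1,3,5}ᶜ
  {2,4,5,6}  = {1,3}ᶜ
  {1,2,3,4,6}  = {2,3,4,6} ∪ {1,3}
  {1,2,3,5,6}  = {1,3} ∪ {1,2,5,6}
Pass 2: 6 new —
  {4}  = {1,2,3,5,6}ᶜ
  {5}  = {1,2,3,4,6}ᶜ
  {1,3,4}  = {3,4} ∪ {1,3}
  {1,3,4,5}  = {3,4} ∪ {1,3,5}
  {1,2,4,5,6}  = {2,4,6} ∪ {1,5}
  {2,3,4,5,6}  = {3,4} ∪ {2,4,5,6}
Pass 3: 7 new —
  {1}  = {2,3,4,5,6}ᶜ
  {3}  = {1,2,4,5,6}ᶜ
  {2,6}  = {1,3,4,5}ᶜ
  {4,5}  = {4} ∪ {5}
  {1,4,5}  = {1,5} ∪ {4}
  {2,5,6}  = {1,3,4}ᶜ
  {3,4,5}  = {3,4} ∪ {5}
Pass 4 (7 new):
  {1,4}  = {1} ∪ {4}
  {3,5}  = {5} ∪ {3}
  {1,2,6}  = {3,4,5}ᶜ
  {2,3,6}  = {1,4,5}ᶜ
  {1,2,3,6}  = {4,5}ᶜ
  {1,2,4,6}  = {2,4,6} ∪ {1}
  {2,3,5,6}  = {2,5,6} ∪ {3}
Pass 5: stable.

σ(𝒢) = { {}, {1}, {3}, {4}, {5}, {1,3}, {1,4}, {1,5}, {2,6}, {3,4}, {3,5}, {4,5}, {1,2,6}, {1,3,4}, {1,3,5}, {1,4,5}, {2,3,6}, {2,4,6}, {2,5,6}, {3,4,5}, {1,2,3,6}, {1,2,4,6}, {1,2,5,6}, {1,3,4,5}, {2,3,4,6}, {2,3,5,6}, {2,4,5,6}, {1,2,3,4,6}, {1,2,3,5,6}, {1,2,4,5,6}, {2,3,4,5,6}, X }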